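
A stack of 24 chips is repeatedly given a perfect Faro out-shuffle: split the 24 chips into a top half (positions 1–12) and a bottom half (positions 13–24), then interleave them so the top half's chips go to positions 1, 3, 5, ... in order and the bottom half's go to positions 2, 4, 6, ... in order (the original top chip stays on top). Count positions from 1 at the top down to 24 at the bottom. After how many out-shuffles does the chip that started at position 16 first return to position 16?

Follow position 16 under repeated out-shuffles:
16 → 8 → 15 → 6 → 11 → 21 → 18 → 12 → 23 → 22 → 20 → 16
It first returns after 11 out-shuffles.

11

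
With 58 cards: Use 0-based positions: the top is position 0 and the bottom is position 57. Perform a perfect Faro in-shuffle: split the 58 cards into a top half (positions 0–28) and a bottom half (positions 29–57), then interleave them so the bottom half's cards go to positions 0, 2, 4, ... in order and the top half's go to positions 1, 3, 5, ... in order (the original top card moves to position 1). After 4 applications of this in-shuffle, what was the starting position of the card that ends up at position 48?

50

Work backwards from position 48, undoing one in-shuffle at a time:
48 ← 53 ← 26 ← 42 ← 50
So the card now at position 48 started at position 50.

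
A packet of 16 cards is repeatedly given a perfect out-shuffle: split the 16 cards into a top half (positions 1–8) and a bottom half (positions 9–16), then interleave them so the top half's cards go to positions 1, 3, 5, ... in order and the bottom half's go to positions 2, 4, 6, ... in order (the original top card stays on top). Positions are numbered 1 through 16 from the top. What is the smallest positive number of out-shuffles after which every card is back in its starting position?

4

The out-shuffle permutes the 16 positions with cycle lengths [1, 1, 2, 4, 4, 4].
Every card is home exactly when every cycle has completed a whole number of laps, i.e. after lcm(1, 2, 4) = 4 out-shuffles.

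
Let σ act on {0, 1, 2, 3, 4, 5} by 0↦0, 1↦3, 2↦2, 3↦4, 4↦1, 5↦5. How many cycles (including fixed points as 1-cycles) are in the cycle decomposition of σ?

4

Cycle decomposition: (0) (1 3 4) (2) (5).
4 cycles.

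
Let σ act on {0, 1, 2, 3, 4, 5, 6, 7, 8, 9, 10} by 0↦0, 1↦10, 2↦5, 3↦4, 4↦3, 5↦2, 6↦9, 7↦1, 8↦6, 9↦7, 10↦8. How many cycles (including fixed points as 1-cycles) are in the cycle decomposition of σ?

Cycle decomposition: (0) (1 10 8 6 9 7) (2 5) (3 4).
4 cycles.

4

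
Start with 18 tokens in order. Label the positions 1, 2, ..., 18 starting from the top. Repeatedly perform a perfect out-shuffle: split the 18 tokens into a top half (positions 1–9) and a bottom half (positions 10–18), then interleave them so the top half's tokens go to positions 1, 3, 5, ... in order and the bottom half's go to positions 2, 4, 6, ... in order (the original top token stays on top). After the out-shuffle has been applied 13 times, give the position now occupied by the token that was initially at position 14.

9

Track position through each out-shuffle: 14 → 10 → 2 → 3 → 5 → ... (continuing for 13 shuffles total) → 9.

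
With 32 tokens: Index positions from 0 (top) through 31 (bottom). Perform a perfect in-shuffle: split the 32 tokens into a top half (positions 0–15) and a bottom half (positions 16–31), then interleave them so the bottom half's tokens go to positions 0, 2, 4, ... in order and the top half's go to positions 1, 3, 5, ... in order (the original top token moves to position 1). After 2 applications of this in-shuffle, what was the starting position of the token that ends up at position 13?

Work backwards from position 13, undoing one in-shuffle at a time:
13 ← 6 ← 19
So the token now at position 13 started at position 19.

19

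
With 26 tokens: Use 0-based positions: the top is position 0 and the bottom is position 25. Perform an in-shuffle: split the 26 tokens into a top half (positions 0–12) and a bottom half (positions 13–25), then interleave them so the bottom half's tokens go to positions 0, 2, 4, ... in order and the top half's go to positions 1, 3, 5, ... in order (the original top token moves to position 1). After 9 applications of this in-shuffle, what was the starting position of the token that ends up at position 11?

14

Work backwards from position 11, undoing one in-shuffle at a time:
11 ← 5 ← 2 ← 14 ← 20 ← 23 ← 11 ← 5 ← 2 ← 14
So the token now at position 11 started at position 14.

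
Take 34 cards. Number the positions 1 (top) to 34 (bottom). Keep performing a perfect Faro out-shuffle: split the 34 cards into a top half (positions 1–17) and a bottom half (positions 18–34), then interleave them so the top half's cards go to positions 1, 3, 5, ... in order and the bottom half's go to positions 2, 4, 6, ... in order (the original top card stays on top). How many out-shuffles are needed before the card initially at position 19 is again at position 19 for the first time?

10

Follow position 19 under repeated out-shuffles:
19 → 4 → 7 → 13 → 25 → 16 → 31 → 28 → 22 → 10 → 19
It first returns after 10 out-shuffles.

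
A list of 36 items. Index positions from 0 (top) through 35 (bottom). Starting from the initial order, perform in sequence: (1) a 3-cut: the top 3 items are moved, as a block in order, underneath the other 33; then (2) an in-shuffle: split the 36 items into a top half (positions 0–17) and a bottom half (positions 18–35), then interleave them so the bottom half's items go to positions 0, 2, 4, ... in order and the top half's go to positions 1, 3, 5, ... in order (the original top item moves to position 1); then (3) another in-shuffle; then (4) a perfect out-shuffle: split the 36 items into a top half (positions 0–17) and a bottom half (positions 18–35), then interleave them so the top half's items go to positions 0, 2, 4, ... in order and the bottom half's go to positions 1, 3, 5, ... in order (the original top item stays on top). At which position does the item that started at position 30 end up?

0

Track the item from position 30 forward through each operation:
  after op 1 (cut 3): 30 → 27
  after op 2 (in-shuffle): 27 → 18
  after op 3 (in-shuffle): 18 → 0
  after op 4 (out-shuffle): 0 → 0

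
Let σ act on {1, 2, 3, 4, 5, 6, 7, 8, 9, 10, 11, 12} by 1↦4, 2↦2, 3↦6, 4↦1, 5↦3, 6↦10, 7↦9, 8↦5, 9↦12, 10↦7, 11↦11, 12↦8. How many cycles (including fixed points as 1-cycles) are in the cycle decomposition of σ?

4

Cycle decomposition: (1 4) (2) (3 6 10 7 9 12 8 5) (11).
4 cycles.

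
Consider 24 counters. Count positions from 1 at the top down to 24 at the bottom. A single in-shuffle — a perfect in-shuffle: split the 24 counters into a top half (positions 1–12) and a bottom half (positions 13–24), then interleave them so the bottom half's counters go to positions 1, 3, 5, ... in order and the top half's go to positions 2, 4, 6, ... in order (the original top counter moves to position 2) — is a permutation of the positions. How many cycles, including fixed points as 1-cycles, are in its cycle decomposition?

2

Trace each unvisited position around until it returns:
(1 2 4 8 16 7 ... len 20) (5 10 20 15)
2 cycles in total.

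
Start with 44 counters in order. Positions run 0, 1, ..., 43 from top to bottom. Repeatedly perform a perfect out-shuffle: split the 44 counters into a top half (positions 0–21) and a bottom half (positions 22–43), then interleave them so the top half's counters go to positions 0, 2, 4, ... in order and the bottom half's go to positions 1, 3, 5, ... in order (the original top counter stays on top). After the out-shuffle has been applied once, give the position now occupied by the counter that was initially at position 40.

Track the counter's position through each out-shuffle:
40 → 37

37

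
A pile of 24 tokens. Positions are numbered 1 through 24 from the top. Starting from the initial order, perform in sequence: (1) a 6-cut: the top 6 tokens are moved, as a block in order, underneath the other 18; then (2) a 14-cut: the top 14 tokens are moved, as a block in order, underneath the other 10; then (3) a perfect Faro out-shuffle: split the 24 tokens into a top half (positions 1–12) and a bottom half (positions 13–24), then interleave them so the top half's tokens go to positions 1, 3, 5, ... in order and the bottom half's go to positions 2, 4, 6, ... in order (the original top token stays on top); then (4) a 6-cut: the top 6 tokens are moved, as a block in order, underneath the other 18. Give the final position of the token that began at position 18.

Track the token from position 18 forward through each operation:
  after op 1 (cut 6): 18 → 12
  after op 2 (cut 14): 12 → 22
  after op 3 (out-shuffle): 22 → 20
  after op 4 (cut 6): 20 → 14

14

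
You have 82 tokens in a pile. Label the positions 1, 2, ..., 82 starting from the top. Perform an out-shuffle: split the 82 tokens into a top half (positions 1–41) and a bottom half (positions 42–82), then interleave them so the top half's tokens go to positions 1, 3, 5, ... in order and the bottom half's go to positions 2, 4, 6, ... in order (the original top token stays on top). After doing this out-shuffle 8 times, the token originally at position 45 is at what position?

6

Track the token's position through each out-shuffle:
45 → 8 → 15 → 29 → 57 → 32 → 63 → 44 → 6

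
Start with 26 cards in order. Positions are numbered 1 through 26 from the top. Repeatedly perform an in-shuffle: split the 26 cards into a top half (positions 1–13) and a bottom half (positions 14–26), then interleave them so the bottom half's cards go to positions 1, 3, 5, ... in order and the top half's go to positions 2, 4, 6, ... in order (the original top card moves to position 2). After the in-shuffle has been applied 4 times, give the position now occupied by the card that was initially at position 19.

7

Track the card's position through each in-shuffle:
19 → 11 → 22 → 17 → 7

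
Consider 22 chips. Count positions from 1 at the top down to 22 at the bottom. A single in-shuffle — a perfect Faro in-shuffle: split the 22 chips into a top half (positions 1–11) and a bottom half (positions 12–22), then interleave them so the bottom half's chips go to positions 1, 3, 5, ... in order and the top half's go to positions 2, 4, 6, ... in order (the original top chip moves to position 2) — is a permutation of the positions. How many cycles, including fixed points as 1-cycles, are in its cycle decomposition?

2

Trace each unvisited position around until it returns:
(1 2 4 8 16 9 ... len 11) (5 10 20 17 11 22 ... len 11)
2 cycles in total.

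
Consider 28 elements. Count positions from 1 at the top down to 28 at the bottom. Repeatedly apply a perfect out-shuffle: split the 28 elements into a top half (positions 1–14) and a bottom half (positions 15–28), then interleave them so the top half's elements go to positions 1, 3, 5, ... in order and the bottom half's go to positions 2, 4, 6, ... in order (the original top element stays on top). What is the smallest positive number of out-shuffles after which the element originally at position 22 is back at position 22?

6

Follow position 22 under repeated out-shuffles:
22 → 16 → 4 → 7 → 13 → 25 → 22
It first returns after 6 out-shuffles.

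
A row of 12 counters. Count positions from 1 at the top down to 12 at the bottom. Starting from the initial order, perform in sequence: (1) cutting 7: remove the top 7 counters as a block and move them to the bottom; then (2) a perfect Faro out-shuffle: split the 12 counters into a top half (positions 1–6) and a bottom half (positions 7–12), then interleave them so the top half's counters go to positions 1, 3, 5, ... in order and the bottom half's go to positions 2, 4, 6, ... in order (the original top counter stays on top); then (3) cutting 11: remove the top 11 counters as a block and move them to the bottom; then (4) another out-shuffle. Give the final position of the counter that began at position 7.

1

Track the counter from position 7 forward through each operation:
  after op 1 (cut 7): 7 → 12
  after op 2 (out-shuffle): 12 → 12
  after op 3 (cut 11): 12 → 1
  after op 4 (out-shuffle): 1 → 1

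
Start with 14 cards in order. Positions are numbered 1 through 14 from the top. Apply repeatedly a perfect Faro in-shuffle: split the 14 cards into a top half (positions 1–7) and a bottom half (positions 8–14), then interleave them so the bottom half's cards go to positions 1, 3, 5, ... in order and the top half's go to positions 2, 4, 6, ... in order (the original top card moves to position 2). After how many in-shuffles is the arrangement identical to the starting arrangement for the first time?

The in-shuffle permutes the 14 positions with cycle lengths [2, 4, 4, 4].
Every card is home exactly when every cycle has completed a whole number of laps, i.e. after lcm(2, 4) = 4 in-shuffles.

4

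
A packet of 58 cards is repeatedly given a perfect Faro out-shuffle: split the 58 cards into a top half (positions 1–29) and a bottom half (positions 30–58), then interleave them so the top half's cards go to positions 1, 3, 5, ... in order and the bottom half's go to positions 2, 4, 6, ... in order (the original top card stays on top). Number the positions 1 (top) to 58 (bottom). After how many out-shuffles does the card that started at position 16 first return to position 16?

Follow position 16 under repeated out-shuffles:
16 → 31 → 4 → 7 → 13 → 25 → 49 → 40 → 22 → 43 → 28 → 55 → 52 → 46 → 34 → 10 → 19 → 37 → 16
It first returns after 18 out-shuffles.

18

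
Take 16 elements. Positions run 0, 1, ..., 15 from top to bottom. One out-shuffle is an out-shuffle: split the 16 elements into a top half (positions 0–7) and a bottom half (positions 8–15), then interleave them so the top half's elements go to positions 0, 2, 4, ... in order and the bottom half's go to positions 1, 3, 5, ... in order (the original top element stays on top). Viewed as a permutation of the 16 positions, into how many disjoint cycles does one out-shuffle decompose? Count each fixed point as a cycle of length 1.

6

Trace each unvisited position around until it returns:
(0) (1 2 4 8) (3 6 12 9) (5 10) (7 14 13 11) (15)
6 cycles in total.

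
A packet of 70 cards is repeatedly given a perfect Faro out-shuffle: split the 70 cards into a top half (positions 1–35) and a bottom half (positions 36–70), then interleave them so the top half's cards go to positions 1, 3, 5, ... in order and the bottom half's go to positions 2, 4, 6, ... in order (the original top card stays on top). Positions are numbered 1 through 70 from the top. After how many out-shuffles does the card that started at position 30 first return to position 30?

Follow position 30 under repeated out-shuffles:
30 → 59 → 48 → 26 → 51 → 32 → 63 → 56 → ... → 30 (length 22)
It first returns after 22 out-shuffles.

22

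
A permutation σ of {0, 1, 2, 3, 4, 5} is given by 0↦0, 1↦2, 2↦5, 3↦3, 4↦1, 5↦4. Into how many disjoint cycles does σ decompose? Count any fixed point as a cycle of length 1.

3

Cycle decomposition: (0) (1 2 5 4) (3).
3 cycles.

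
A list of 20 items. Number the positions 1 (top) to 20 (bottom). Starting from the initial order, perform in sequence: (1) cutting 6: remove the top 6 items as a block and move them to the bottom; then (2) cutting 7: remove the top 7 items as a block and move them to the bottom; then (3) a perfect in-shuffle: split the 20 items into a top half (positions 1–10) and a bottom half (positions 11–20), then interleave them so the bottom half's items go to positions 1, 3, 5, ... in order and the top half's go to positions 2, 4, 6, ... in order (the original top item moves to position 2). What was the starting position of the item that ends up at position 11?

9

Undo the operations in reverse order, starting from position 11:
  undo op 3 (in-shuffle, from bottom half): 11 ← 16
  undo op 2 (cut 7): 16 ← 3
  undo op 1 (cut 6): 3 ← 9
So the item at position 11 came from original position 9.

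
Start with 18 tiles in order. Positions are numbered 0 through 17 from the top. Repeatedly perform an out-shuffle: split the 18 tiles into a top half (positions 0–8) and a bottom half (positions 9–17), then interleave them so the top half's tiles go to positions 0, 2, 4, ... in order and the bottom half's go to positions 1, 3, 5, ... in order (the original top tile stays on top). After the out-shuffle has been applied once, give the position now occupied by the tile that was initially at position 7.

Track the tile's position through each out-shuffle:
7 → 14

14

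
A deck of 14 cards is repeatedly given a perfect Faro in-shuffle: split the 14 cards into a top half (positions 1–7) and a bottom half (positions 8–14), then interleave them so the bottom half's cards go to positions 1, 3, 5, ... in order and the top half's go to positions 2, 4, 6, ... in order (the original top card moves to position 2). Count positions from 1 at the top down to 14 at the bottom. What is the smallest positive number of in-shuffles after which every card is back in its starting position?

4

The in-shuffle permutes the 14 positions with cycle lengths [2, 4, 4, 4].
Every card is home exactly when every cycle has completed a whole number of laps, i.e. after lcm(2, 4) = 4 in-shuffles.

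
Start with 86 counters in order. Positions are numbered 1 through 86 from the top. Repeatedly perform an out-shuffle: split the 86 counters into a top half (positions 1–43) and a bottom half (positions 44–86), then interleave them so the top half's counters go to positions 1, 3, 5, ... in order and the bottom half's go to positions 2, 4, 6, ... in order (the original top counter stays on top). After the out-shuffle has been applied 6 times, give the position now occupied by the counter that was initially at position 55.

57

Track the counter's position through each out-shuffle:
55 → 24 → 47 → 8 → 15 → 29 → 57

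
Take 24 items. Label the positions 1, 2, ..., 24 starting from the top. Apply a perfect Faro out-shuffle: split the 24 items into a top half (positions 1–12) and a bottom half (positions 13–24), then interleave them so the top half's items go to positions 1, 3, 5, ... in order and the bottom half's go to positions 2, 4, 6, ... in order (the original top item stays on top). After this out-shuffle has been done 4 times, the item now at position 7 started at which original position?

10

Work backwards from position 7, undoing one out-shuffle at a time:
7 ← 4 ← 14 ← 19 ← 10
So the item now at position 7 started at position 10.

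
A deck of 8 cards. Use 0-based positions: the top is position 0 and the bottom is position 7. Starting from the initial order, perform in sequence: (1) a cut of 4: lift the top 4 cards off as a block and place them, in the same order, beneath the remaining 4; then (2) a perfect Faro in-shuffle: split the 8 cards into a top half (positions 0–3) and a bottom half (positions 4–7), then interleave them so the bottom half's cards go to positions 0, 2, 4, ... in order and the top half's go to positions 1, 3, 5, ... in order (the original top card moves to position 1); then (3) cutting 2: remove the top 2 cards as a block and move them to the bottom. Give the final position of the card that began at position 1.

Track the card from position 1 forward through each operation:
  after op 1 (cut 4): 1 → 5
  after op 2 (in-shuffle): 5 → 2
  after op 3 (cut 2): 2 → 0

0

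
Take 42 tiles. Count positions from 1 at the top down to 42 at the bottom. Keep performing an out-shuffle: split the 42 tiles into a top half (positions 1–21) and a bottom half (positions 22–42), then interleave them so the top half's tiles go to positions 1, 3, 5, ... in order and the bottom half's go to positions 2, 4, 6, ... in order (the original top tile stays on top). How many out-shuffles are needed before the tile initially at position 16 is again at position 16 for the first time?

20

Follow position 16 under repeated out-shuffles:
16 → 31 → 20 → 39 → 36 → 30 → 18 → 35 → 28 → 14 → 27 → 12 → 23 → 4 → 7 → 13 → 25 → 8 → 15 → 29 → 16
It first returns after 20 out-shuffles.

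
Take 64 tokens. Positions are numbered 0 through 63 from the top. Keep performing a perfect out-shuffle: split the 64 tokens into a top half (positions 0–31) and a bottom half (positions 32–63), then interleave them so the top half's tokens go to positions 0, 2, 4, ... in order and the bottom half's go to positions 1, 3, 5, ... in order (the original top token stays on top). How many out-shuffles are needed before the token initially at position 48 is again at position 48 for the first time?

6

Follow position 48 under repeated out-shuffles:
48 → 33 → 3 → 6 → 12 → 24 → 48
It first returns after 6 out-shuffles.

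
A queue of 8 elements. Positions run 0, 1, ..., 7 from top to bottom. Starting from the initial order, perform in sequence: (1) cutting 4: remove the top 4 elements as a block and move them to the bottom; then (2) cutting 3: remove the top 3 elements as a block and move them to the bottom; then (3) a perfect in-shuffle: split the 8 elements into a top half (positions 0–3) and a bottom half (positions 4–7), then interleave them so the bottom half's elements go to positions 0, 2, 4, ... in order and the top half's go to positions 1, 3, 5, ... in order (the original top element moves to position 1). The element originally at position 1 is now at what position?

5

Track the element from position 1 forward through each operation:
  after op 1 (cut 4): 1 → 5
  after op 2 (cut 3): 5 → 2
  after op 3 (in-shuffle): 2 → 5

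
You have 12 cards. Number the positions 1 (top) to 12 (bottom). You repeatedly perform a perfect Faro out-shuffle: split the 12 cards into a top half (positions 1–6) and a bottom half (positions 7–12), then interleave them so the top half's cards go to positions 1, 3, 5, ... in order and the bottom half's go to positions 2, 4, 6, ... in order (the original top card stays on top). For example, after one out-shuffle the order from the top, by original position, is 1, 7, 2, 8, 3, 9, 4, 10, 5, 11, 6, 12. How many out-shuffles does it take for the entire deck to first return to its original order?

The out-shuffle permutes the 12 positions with cycle lengths [1, 1, 10].
Every card is home exactly when every cycle has completed a whole number of laps, i.e. after lcm(1, 10) = 10 out-shuffles.

10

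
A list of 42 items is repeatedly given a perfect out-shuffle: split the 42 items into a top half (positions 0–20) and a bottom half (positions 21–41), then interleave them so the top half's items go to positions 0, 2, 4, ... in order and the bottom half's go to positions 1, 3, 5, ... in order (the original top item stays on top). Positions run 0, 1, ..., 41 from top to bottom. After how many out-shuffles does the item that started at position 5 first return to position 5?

20

Follow position 5 under repeated out-shuffles:
5 → 10 → 20 → 40 → 39 → 37 → 33 → 25 → 9 → 18 → 36 → 31 → 21 → 1 → 2 → 4 → 8 → 16 → 32 → 23 → 5
It first returns after 20 out-shuffles.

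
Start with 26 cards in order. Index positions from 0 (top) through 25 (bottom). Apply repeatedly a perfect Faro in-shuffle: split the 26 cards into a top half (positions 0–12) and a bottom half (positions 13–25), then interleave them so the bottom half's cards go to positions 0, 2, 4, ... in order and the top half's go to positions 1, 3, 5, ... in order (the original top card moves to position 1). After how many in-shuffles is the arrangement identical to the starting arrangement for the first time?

18

The in-shuffle permutes the 26 positions with cycle lengths [2, 6, 18].
Every card is home exactly when every cycle has completed a whole number of laps, i.e. after lcm(2, 6, 18) = 18 in-shuffles.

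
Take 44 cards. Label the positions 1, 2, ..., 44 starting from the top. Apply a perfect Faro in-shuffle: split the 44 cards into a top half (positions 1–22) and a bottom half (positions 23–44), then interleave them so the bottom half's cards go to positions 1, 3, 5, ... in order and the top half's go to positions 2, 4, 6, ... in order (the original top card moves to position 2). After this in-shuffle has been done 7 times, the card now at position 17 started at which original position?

4

Work backwards from position 17, undoing one in-shuffle at a time:
17 ← 31 ← 38 ← 19 ← 32 ← 16 ← 8 ← 4
So the card now at position 17 started at position 4.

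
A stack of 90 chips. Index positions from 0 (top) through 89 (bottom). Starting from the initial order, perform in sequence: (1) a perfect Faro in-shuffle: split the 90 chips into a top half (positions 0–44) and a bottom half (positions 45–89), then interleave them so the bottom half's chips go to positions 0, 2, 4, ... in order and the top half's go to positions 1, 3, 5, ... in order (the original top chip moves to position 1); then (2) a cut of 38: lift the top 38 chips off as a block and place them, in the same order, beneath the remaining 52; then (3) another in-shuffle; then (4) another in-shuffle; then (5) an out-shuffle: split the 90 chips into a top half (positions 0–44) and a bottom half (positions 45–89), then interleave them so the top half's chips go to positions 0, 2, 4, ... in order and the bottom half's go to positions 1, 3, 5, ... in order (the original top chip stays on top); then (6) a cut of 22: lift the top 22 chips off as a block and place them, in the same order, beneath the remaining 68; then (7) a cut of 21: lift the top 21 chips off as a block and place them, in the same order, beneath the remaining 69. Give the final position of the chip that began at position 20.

Track the chip from position 20 forward through each operation:
  after op 1 (in-shuffle): 20 → 41
  after op 2 (cut 38): 41 → 3
  after op 3 (in-shuffle): 3 → 7
  after op 4 (in-shuffle): 7 → 15
  after op 5 (out-shuffle): 15 → 30
  after op 6 (cut 22): 30 → 8
  after op 7 (cut 21): 8 → 77

77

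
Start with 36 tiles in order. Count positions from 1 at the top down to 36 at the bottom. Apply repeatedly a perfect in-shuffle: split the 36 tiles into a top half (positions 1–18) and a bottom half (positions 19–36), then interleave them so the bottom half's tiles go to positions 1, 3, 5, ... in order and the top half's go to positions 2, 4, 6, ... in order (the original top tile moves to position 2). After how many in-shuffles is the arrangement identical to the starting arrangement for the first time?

36

The in-shuffle permutes the 36 positions with cycle lengths [36].
Every tile is home exactly when every cycle has completed a whole number of laps, i.e. after lcm(36) = 36 in-shuffles.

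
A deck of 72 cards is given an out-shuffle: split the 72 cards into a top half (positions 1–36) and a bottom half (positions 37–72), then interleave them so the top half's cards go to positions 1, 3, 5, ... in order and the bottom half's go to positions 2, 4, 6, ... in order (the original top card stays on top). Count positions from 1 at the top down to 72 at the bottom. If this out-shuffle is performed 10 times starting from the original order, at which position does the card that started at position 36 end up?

57

Track the card's position through each out-shuffle:
36 → 71 → 70 → 68 → 64 → 56 → 40 → 8 → 15 → 29 → 57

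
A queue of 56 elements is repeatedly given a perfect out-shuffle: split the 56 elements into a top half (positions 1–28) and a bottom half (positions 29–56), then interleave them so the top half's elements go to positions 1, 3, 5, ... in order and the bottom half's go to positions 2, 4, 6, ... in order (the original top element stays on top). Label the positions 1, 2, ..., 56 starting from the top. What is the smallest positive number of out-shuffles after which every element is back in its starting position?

20

The out-shuffle permutes the 56 positions with cycle lengths [1, 1, 4, 10, 20, 20].
Every element is home exactly when every cycle has completed a whole number of laps, i.e. after lcm(1, 4, 10, 20) = 20 out-shuffles.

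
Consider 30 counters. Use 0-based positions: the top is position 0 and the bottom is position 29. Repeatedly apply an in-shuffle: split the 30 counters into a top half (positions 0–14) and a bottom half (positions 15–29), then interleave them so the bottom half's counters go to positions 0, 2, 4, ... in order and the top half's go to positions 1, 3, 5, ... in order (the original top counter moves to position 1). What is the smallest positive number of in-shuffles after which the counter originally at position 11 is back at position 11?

5

Follow position 11 under repeated in-shuffles:
11 → 23 → 16 → 2 → 5 → 11
It first returns after 5 in-shuffles.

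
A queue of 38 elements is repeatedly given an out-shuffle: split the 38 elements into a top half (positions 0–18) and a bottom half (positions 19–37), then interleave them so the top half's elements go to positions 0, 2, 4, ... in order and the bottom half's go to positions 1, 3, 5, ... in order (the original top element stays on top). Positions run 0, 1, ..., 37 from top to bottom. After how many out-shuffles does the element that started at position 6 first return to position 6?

36

Follow position 6 under repeated out-shuffles:
6 → 12 → 24 → 11 → 22 → 7 → 14 → 28 → ... → 6 (length 36)
It first returns after 36 out-shuffles.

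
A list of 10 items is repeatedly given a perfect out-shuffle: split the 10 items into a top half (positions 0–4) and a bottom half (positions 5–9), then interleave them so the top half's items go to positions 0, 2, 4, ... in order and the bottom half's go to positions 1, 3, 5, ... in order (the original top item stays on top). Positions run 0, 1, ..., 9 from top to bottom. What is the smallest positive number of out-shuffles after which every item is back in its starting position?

The out-shuffle permutes the 10 positions with cycle lengths [1, 1, 2, 6].
Every item is home exactly when every cycle has completed a whole number of laps, i.e. after lcm(1, 2, 6) = 6 out-shuffles.

6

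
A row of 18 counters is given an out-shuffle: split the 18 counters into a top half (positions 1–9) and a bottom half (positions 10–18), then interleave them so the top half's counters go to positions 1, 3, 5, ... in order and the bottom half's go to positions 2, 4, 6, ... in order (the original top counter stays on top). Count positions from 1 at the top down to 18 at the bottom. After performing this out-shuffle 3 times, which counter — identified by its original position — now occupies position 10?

Work backwards from position 10, undoing one out-shuffle at a time:
10 ← 14 ← 16 ← 17
So the counter now at position 10 started at position 17.

17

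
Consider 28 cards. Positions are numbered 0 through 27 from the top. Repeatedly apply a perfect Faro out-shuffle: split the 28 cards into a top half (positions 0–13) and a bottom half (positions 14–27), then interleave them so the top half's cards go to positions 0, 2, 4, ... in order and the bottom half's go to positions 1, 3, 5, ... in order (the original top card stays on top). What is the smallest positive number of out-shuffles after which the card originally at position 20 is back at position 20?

Follow position 20 under repeated out-shuffles:
20 → 13 → 26 → 25 → 23 → 19 → 11 → 22 → 17 → 7 → 14 → 1 → 2 → 4 → 8 → 16 → 5 → 10 → 20
It first returns after 18 out-shuffles.

18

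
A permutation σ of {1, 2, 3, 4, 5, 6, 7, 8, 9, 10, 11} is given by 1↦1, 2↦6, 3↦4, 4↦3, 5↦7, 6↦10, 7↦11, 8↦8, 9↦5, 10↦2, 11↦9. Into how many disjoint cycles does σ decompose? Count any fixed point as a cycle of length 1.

5

Cycle decomposition: (1) (2 6 10) (3 4) (5 7 11 9) (8).
5 cycles.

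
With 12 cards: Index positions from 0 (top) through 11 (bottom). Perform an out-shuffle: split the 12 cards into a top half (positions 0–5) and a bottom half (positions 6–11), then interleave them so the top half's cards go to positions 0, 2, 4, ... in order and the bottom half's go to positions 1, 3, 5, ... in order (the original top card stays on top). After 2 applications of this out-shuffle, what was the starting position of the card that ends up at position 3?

Work backwards from position 3, undoing one out-shuffle at a time:
3 ← 7 ← 9
So the card now at position 3 started at position 9.

9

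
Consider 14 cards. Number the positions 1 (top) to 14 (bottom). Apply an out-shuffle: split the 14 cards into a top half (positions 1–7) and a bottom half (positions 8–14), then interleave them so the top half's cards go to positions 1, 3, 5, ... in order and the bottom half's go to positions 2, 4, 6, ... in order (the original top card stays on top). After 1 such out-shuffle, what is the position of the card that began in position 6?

Track the card's position through each out-shuffle:
6 → 11

11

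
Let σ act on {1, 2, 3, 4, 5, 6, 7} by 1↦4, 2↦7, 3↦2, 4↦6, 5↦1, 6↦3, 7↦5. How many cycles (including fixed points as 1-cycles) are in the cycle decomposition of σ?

1

Cycle decomposition: (1 4 6 3 2 7 5).
1 cycle.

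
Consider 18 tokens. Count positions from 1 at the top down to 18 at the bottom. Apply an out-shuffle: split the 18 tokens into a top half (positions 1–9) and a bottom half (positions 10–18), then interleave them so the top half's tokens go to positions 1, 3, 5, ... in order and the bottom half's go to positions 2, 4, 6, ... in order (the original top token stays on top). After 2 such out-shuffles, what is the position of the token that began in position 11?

Track the token's position through each out-shuffle:
11 → 4 → 7

7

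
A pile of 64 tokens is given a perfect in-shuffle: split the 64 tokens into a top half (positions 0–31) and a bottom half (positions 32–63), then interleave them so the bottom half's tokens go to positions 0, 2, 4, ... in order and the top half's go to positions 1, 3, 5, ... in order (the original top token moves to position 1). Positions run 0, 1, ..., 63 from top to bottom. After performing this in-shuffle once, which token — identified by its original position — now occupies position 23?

Work backwards from position 23, undoing one in-shuffle at a time:
23 ← 11
So the token now at position 23 started at position 11.

11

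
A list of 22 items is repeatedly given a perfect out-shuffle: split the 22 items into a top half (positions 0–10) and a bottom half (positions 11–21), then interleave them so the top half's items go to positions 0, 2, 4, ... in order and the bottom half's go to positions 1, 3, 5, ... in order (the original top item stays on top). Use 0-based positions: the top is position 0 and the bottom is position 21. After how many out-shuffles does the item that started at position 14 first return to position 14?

2

Follow position 14 under repeated out-shuffles:
14 → 7 → 14
It first returns after 2 out-shuffles.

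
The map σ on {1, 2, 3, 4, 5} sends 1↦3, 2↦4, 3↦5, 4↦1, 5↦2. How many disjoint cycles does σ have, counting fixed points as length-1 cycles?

1

Cycle decomposition: (1 3 5 2 4).
1 cycle.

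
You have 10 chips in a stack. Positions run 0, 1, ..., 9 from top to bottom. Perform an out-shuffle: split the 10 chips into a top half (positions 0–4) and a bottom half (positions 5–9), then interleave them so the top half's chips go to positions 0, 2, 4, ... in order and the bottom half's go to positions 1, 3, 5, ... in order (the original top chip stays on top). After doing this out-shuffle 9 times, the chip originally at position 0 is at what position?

Position 0 is a fixed point of every out-shuffle, so the chip never moves.

0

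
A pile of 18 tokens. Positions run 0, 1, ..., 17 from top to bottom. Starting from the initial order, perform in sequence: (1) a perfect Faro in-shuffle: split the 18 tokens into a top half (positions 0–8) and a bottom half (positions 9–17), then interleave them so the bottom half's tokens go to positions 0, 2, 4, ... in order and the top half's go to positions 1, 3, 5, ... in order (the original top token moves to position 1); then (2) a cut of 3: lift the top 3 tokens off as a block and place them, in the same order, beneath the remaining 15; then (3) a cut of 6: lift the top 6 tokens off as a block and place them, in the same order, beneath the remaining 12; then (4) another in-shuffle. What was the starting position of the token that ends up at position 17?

8

Undo the operations in reverse order, starting from position 17:
  undo op 4 (in-shuffle, from top half): 17 ← 8
  undo op 3 (cut 6): 8 ← 14
  undo op 2 (cut 3): 14 ← 17
  undo op 1 (in-shuffle, from top half): 17 ← 8
So the token at position 17 came from original position 8.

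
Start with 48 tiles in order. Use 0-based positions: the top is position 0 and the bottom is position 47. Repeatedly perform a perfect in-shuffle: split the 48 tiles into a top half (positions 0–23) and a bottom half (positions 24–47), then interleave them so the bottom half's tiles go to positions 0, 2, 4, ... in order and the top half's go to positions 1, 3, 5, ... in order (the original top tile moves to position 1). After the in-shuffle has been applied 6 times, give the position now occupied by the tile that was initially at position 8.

36

Track the tile's position through each in-shuffle:
8 → 17 → 35 → 22 → 45 → 42 → 36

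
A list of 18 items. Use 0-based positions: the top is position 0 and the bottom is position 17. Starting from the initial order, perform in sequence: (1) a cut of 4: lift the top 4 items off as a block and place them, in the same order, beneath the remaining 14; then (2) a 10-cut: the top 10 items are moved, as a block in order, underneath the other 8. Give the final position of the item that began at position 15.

1

Track the item from position 15 forward through each operation:
  after op 1 (cut 4): 15 → 11
  after op 2 (cut 10): 11 → 1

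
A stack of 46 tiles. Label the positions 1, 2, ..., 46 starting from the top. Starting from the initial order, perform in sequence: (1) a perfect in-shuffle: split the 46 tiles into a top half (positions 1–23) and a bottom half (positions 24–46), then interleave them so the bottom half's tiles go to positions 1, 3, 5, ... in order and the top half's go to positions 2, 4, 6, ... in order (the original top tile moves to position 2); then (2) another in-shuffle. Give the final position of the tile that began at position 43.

31

Track the tile from position 43 forward through each operation:
  after op 1 (in-shuffle): 43 → 39
  after op 2 (in-shuffle): 39 → 31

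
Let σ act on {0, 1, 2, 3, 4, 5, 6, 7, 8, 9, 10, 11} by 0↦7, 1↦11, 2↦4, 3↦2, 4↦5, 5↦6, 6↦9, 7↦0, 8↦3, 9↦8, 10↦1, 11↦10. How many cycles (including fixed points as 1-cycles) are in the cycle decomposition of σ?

Cycle decomposition: (0 7) (1 11 10) (2 4 5 6 9 8 3).
3 cycles.

3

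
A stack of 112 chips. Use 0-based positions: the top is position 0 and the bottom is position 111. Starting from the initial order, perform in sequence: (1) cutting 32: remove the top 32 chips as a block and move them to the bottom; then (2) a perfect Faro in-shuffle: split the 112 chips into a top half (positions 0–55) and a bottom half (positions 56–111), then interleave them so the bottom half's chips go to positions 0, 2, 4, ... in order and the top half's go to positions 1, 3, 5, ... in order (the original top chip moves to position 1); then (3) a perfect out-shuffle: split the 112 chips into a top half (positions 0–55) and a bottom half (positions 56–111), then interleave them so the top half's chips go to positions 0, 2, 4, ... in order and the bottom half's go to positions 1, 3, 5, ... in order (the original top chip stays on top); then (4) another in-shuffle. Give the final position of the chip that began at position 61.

Track the chip from position 61 forward through each operation:
  after op 1 (cut 32): 61 → 29
  after op 2 (in-shuffle): 29 → 59
  after op 3 (out-shuffle): 59 → 7
  after op 4 (in-shuffle): 7 → 15

15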